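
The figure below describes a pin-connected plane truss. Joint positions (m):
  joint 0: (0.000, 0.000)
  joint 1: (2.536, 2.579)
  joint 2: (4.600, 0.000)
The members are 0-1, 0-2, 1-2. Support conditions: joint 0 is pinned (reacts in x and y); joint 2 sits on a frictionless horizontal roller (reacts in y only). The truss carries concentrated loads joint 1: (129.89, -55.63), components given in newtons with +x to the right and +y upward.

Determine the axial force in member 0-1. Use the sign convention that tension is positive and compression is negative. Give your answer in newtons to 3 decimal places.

N=3 nodes, M=3 members, R=3 reactions → 2N=6, M+R=6
member 0 (0-1): L=3.6170, (cx,cy)=(0.7011,0.7130)
member 1 (0-2): L=4.6000, (cx,cy)=(1.0000,0.0000)
member 2 (1-2): L=3.3032, (cx,cy)=(0.6248,-0.7808)
solve A·x = −loads:
  F[0-1] = +67.1254 N (tension)
  F[0-2] = +82.8258 N (tension)
  F[1-2] = -132.5547 N (compression)
  Rx@0 = -129.8900 N
  Ry@0 = -47.8622 N
  Ry@2 = +103.4922 N

67.125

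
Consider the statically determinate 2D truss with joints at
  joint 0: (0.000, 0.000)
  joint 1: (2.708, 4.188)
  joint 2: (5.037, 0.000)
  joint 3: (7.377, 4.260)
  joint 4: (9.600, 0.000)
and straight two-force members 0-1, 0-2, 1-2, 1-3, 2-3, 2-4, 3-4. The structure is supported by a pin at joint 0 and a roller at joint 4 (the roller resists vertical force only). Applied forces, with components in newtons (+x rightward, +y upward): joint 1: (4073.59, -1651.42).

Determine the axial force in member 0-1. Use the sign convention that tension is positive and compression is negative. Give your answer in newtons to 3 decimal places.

N=5 nodes, M=7 members, R=3 reactions → 2N=10, M+R=10
member 0 (0-1): L=4.9872, (cx,cy)=(0.5430,0.8397)
member 1 (0-2): L=5.0370, (cx,cy)=(1.0000,0.0000)
member 2 (1-2): L=4.7920, (cx,cy)=(0.4860,-0.8740)
member 3 (1-3): L=4.6696, (cx,cy)=(0.9999,0.0154)
member 4 (2-3): L=4.8604, (cx,cy)=(0.4814,0.8765)
member 5 (2-4): L=4.5630, (cx,cy)=(1.0000,0.0000)
member 6 (3-4): L=4.8051, (cx,cy)=(0.4626,-0.8866)
solve A·x = −loads:
  F[0-1] = +704.4086 N (tension)
  F[0-2] = +3691.1065 N (tension)
  F[1-2] = -2609.1941 N (compression)
  F[1-3] = -2423.2872 N (compression)
  F[2-3] = +2601.6746 N (tension)
  F[2-4] = +1170.4365 N (tension)
  F[3-4] = -2529.9623 N (compression)
  Rx@0 = -4073.5900 N
  Ry@0 = -591.5217 N
  Ry@4 = +2242.9417 N

704.409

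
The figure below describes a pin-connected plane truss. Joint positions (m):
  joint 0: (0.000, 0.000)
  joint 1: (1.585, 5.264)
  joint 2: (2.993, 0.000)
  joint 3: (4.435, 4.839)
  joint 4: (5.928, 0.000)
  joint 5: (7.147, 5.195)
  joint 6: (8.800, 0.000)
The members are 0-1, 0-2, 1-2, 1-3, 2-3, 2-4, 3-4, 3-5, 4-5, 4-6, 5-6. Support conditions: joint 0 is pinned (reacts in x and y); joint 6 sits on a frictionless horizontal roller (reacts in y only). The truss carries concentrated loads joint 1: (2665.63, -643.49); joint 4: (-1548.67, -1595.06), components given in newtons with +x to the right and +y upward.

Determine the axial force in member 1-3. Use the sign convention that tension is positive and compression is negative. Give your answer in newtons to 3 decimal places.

N=7 nodes, M=11 members, R=3 reactions → 2N=14, M+R=14
member 0 (0-1): L=5.4974, (cx,cy)=(0.2883,0.9575)
member 1 (0-2): L=2.9930, (cx,cy)=(1.0000,0.0000)
member 2 (1-2): L=5.4491, (cx,cy)=(0.2584,-0.9660)
member 3 (1-3): L=2.8815, (cx,cy)=(0.9891,-0.1475)
member 4 (2-3): L=5.0493, (cx,cy)=(0.2856,0.9584)
member 5 (2-4): L=2.9350, (cx,cy)=(1.0000,0.0000)
member 6 (3-4): L=5.0641, (cx,cy)=(0.2948,-0.9556)
member 7 (3-5): L=2.7353, (cx,cy)=(0.9915,0.1302)
member 8 (4-5): L=5.3361, (cx,cy)=(0.2284,0.9736)
member 9 (4-6): L=2.8720, (cx,cy)=(1.0000,0.0000)
member 10 (5-6): L=5.4516, (cx,cy)=(0.3032,-0.9529)
solve A·x = −loads:
  F[0-1] = +570.6036 N (tension)
  F[0-2] = +952.4461 N (tension)
  F[1-2] = -880.7366 N (compression)
  F[1-3] = -2298.6794 N (compression)
  F[2-3] = +887.8004 N (tension)
  F[2-4] = +471.3269 N (tension)
  F[3-4] = -1463.4351 N (compression)
  F[3-5] = -1602.1732 N (compression)
  F[4-5] = +3074.7545 N (tension)
  F[4-6] = +886.1363 N (tension)
  F[5-6] = -2922.5048 N (compression)
  Rx@0 = -1116.9600 N
  Ry@0 = -546.3731 N
  Ry@6 = +2784.9231 N

-2298.679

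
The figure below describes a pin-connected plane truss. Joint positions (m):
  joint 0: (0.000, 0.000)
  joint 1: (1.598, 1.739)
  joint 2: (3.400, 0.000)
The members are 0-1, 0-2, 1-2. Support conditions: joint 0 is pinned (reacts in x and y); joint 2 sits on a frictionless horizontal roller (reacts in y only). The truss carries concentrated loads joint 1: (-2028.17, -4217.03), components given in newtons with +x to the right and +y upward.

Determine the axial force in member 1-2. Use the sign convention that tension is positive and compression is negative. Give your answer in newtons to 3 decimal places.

-1360.358

N=3 nodes, M=3 members, R=3 reactions → 2N=6, M+R=6
member 0 (0-1): L=2.3617, (cx,cy)=(0.6766,0.7363)
member 1 (0-2): L=3.4000, (cx,cy)=(1.0000,0.0000)
member 2 (1-2): L=2.5043, (cx,cy)=(0.7196,-0.6944)
solve A·x = −loads:
  F[0-1] = -4444.1843 N (compression)
  F[0-2] = +978.8775 N (tension)
  F[1-2] = -1360.3580 N (compression)
  Rx@0 = +2028.1700 N
  Ry@0 = +3272.3752 N
  Ry@2 = +944.6548 N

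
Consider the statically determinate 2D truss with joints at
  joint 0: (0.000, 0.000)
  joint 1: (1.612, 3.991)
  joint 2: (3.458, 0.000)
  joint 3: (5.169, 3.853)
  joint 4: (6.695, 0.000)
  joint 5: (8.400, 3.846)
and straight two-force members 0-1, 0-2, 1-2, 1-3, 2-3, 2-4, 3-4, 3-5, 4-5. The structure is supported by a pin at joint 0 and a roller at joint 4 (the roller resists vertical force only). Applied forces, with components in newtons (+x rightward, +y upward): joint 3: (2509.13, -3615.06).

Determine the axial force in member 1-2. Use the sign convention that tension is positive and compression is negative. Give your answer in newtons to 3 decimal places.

N=6 nodes, M=9 members, R=3 reactions → 2N=12, M+R=12
member 0 (0-1): L=4.3043, (cx,cy)=(0.3745,0.9272)
member 1 (0-2): L=3.4580, (cx,cy)=(1.0000,0.0000)
member 2 (1-2): L=4.3972, (cx,cy)=(0.4198,-0.9076)
member 3 (1-3): L=3.5597, (cx,cy)=(0.9992,-0.0388)
member 4 (2-3): L=4.2158, (cx,cy)=(0.4059,0.9139)
member 5 (2-4): L=3.2370, (cx,cy)=(1.0000,0.0000)
member 6 (3-4): L=4.1442, (cx,cy)=(0.3682,-0.9297)
member 7 (3-5): L=3.2310, (cx,cy)=(1.0000,-0.0022)
member 8 (4-5): L=4.2070, (cx,cy)=(0.4053,0.9142)
solve A·x = −loads:
  F[0-1] = +668.6959 N (tension)
  F[0-2] = +2258.6947 N (tension)
  F[1-2] = -706.5266 N (compression)
  F[1-3] = +547.4523 N (tension)
  F[2-3] = +701.6365 N (tension)
  F[2-4] = +1677.3284 N (tension)
  F[3-4] = -4555.1523 N (compression)
  F[3-5] = -0.0000 N (compression)
  F[4-5] = +0.0000 N (tension)
  Rx@0 = -2509.1300 N
  Ry@0 = -620.0293 N
  Ry@4 = +4235.0893 N

-706.527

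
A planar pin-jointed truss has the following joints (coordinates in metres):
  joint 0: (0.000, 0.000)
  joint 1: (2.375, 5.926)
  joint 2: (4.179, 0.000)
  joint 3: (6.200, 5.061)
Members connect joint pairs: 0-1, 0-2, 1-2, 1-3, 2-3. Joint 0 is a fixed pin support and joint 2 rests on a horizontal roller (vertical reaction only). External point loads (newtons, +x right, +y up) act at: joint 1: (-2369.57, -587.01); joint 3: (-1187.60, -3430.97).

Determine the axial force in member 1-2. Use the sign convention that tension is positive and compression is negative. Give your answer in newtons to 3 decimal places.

N=4 nodes, M=5 members, R=3 reactions → 2N=8, M+R=8
member 0 (0-1): L=6.3842, (cx,cy)=(0.3720,0.9282)
member 1 (0-2): L=4.1790, (cx,cy)=(1.0000,0.0000)
member 2 (1-2): L=6.1945, (cx,cy)=(0.2912,-0.9567)
member 3 (1-3): L=3.9216, (cx,cy)=(0.9754,-0.2206)
member 4 (2-3): L=5.4496, (cx,cy)=(0.3709,0.9287)
solve A·x = −loads:
  F[0-1] = -3654.8734 N (compression)
  F[0-2] = -2197.5142 N (compression)
  F[1-2] = +2893.0999 N (tension)
  F[1-3] = +171.5951 N (tension)
  F[2-3] = -3653.6568 N (compression)
  Rx@0 = +3557.1700 N
  Ry@0 = +3392.5559 N
  Ry@2 = +625.4241 N

2893.100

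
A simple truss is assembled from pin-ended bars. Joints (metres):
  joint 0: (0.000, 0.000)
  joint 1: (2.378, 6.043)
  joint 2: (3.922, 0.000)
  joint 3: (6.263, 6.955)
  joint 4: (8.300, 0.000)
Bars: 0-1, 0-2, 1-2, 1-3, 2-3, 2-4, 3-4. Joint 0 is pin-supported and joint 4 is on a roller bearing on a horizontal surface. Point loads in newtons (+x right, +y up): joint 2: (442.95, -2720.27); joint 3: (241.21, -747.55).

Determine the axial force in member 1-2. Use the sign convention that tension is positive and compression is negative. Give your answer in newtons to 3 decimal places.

N=5 nodes, M=7 members, R=3 reactions → 2N=10, M+R=10
member 0 (0-1): L=6.4941, (cx,cy)=(0.3662,0.9305)
member 1 (0-2): L=3.9220, (cx,cy)=(1.0000,0.0000)
member 2 (1-2): L=6.2371, (cx,cy)=(0.2475,-0.9689)
member 3 (1-3): L=3.9906, (cx,cy)=(0.9735,0.2285)
member 4 (2-3): L=7.3384, (cx,cy)=(0.3190,0.9478)
member 5 (2-4): L=4.3780, (cx,cy)=(1.0000,0.0000)
member 6 (3-4): L=7.2472, (cx,cy)=(0.2811,-0.9597)
solve A·x = −loads:
  F[0-1] = -1521.9095 N (compression)
  F[0-2] = +1241.4546 N (tension)
  F[1-2] = +1251.6015 N (tension)
  F[1-3] = -890.7003 N (compression)
  F[2-3] = +1590.7362 N (tension)
  F[2-4] = +600.8833 N (tension)
  F[3-4] = -2137.8009 N (compression)
  Rx@0 = -684.1600 N
  Ry@0 = +1416.2031 N
  Ry@4 = +2051.6169 N

1251.601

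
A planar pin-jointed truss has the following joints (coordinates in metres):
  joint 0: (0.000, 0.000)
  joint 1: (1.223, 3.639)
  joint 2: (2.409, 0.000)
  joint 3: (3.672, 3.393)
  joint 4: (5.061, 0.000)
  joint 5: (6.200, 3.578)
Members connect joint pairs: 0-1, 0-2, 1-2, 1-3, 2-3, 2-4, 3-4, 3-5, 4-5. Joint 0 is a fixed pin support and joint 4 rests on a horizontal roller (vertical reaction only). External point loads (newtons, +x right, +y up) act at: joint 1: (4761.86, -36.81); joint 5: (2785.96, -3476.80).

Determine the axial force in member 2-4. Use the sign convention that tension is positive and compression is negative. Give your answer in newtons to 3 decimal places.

1212.885

N=6 nodes, M=9 members, R=3 reactions → 2N=12, M+R=12
member 0 (0-1): L=3.8390, (cx,cy)=(0.3186,0.9479)
member 1 (0-2): L=2.4090, (cx,cy)=(1.0000,0.0000)
member 2 (1-2): L=3.8274, (cx,cy)=(0.3099,-0.9508)
member 3 (1-3): L=2.4613, (cx,cy)=(0.9950,-0.0999)
member 4 (2-3): L=3.6204, (cx,cy)=(0.3489,0.9372)
member 5 (2-4): L=2.6520, (cx,cy)=(1.0000,0.0000)
member 6 (3-4): L=3.6663, (cx,cy)=(0.3789,-0.9255)
member 7 (3-5): L=2.5348, (cx,cy)=(0.9973,0.0730)
member 8 (4-5): L=3.7549, (cx,cy)=(0.3033,0.9529)
solve A·x = −loads:
  F[0-1] = +6485.9951 N (tension)
  F[0-2] = +5481.5691 N (tension)
  F[1-2] = -6430.8087 N (compression)
  F[1-3] = -706.4205 N (compression)
  F[2-3] = +6524.1347 N (tension)
  F[2-4] = +1212.8847 N (tension)
  F[3-4] = -6367.9016 N (compression)
  F[3-5] = +3996.2501 N (tension)
  F[4-5] = -3954.8024 N (compression)
  Rx@0 = -7547.8200 N
  Ry@0 = -6148.0679 N
  Ry@4 = +9661.6779 N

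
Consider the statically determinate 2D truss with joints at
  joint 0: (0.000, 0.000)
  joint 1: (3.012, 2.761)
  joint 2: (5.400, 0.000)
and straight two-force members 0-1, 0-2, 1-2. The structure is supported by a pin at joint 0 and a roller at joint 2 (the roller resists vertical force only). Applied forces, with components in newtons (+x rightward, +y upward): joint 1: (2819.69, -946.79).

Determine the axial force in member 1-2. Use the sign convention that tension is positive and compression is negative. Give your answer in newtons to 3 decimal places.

-2604.349

N=3 nodes, M=3 members, R=3 reactions → 2N=6, M+R=6
member 0 (0-1): L=4.0860, (cx,cy)=(0.7372,0.6757)
member 1 (0-2): L=5.4000, (cx,cy)=(1.0000,0.0000)
member 2 (1-2): L=3.6504, (cx,cy)=(0.6542,-0.7563)
solve A·x = −loads:
  F[0-1] = +1513.9384 N (tension)
  F[0-2] = +1703.6840 N (tension)
  F[1-2] = -2604.3490 N (compression)
  Rx@0 = -2819.6900 N
  Ry@0 = -1023.0055 N
  Ry@2 = +1969.7955 N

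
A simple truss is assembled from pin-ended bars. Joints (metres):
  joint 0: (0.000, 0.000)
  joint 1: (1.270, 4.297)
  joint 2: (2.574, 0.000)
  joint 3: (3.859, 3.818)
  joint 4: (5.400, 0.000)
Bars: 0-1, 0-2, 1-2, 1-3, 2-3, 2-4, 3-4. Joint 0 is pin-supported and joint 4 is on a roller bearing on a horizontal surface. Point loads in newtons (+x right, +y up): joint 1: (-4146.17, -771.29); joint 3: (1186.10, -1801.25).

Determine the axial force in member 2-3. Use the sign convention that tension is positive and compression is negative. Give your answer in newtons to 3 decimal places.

-2482.937

N=5 nodes, M=7 members, R=3 reactions → 2N=10, M+R=10
member 0 (0-1): L=4.4807, (cx,cy)=(0.2834,0.9590)
member 1 (0-2): L=2.5740, (cx,cy)=(1.0000,0.0000)
member 2 (1-2): L=4.4905, (cx,cy)=(0.2904,-0.9569)
member 3 (1-3): L=2.6329, (cx,cy)=(0.9833,-0.1819)
member 4 (2-3): L=4.0284, (cx,cy)=(0.3190,0.9478)
member 5 (2-4): L=2.8260, (cx,cy)=(1.0000,0.0000)
member 6 (3-4): L=4.1173, (cx,cy)=(0.3743,-0.9273)
solve A·x = −loads:
  F[0-1] = -3717.0059 N (compression)
  F[0-2] = -1906.5413 N (compression)
  F[1-2] = +2459.2016 N (tension)
  F[1-3] = +2418.8780 N (tension)
  F[2-3] = -2482.9368 N (compression)
  F[2-4] = -400.4005 N (compression)
  F[3-4] = +1069.7936 N (tension)
  Rx@0 = +2960.0700 N
  Ry@0 = +3564.5772 N
  Ry@4 = -992.0372 N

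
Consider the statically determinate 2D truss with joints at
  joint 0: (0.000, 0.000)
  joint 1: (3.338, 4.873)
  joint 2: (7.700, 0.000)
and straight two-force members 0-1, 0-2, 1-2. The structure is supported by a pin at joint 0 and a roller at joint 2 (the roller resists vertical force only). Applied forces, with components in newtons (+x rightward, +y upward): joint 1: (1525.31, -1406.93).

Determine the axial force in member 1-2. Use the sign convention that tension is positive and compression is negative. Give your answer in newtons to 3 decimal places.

-2114.120

N=3 nodes, M=3 members, R=3 reactions → 2N=6, M+R=6
member 0 (0-1): L=5.9066, (cx,cy)=(0.5651,0.8250)
member 1 (0-2): L=7.7000, (cx,cy)=(1.0000,0.0000)
member 2 (1-2): L=6.5401, (cx,cy)=(0.6670,-0.7451)
solve A·x = −loads:
  F[0-1] = +203.9828 N (tension)
  F[0-2] = +1410.0338 N (tension)
  F[1-2] = -2114.1199 N (compression)
  Rx@0 = -1525.3100 N
  Ry@0 = -168.2866 N
  Ry@2 = +1575.2166 N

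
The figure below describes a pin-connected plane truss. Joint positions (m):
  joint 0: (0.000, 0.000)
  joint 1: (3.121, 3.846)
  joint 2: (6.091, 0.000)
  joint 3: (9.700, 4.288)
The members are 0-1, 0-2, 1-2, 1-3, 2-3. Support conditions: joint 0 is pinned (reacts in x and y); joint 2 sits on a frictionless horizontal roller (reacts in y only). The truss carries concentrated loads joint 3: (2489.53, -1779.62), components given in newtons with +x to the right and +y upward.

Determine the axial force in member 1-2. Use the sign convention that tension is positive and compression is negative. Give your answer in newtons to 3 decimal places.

N=4 nodes, M=5 members, R=3 reactions → 2N=8, M+R=8
member 0 (0-1): L=4.9530, (cx,cy)=(0.6301,0.7765)
member 1 (0-2): L=6.0910, (cx,cy)=(1.0000,0.0000)
member 2 (1-2): L=4.8593, (cx,cy)=(0.6112,-0.7915)
member 3 (1-3): L=6.5938, (cx,cy)=(0.9978,0.0670)
member 4 (2-3): L=5.6046, (cx,cy)=(0.6439,0.7651)
solve A·x = −loads:
  F[0-1] = +3615.0208 N (tension)
  F[0-2] = +211.6285 N (tension)
  F[1-2] = -3187.8613 N (compression)
  F[1-3] = +4235.8543 N (tension)
  F[2-3] = -2697.1727 N (compression)
  Rx@0 = -2489.5300 N
  Ry@0 = -2807.0519 N
  Ry@2 = +4586.6719 N

-3187.861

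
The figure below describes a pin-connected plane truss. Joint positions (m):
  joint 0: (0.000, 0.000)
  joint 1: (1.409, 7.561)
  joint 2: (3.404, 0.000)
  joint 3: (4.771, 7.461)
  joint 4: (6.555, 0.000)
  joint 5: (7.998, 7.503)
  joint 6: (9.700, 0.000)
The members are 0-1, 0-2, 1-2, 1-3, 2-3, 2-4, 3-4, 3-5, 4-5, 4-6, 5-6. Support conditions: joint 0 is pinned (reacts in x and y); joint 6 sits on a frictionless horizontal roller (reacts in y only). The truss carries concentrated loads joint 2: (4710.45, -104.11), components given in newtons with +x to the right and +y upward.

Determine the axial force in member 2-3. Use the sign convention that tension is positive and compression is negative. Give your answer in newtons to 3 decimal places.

36.216

N=7 nodes, M=11 members, R=3 reactions → 2N=14, M+R=14
member 0 (0-1): L=7.6912, (cx,cy)=(0.1832,0.9831)
member 1 (0-2): L=3.4040, (cx,cy)=(1.0000,0.0000)
member 2 (1-2): L=7.8198, (cx,cy)=(0.2551,-0.9669)
member 3 (1-3): L=3.3635, (cx,cy)=(0.9996,-0.0297)
member 4 (2-3): L=7.5852, (cx,cy)=(0.1802,0.9836)
member 5 (2-4): L=3.1510, (cx,cy)=(1.0000,0.0000)
member 6 (3-4): L=7.6713, (cx,cy)=(0.2326,-0.9726)
member 7 (3-5): L=3.2273, (cx,cy)=(0.9999,0.0130)
member 8 (4-5): L=7.6405, (cx,cy)=(0.1889,0.9820)
member 9 (4-6): L=3.1450, (cx,cy)=(1.0000,0.0000)
member 10 (5-6): L=7.6936, (cx,cy)=(0.2212,-0.9752)
solve A·x = −loads:
  F[0-1] = -68.7382 N (compression)
  F[0-2] = +4723.0427 N (tension)
  F[1-2] = +70.8308 N (tension)
  F[1-3] = -30.6768 N (compression)
  F[2-3] = +36.2160 N (tension)
  F[2-4] = +24.1364 N (tension)
  F[3-4] = -37.7705 N (compression)
  F[3-5] = -15.3540 N (compression)
  F[4-5] = +37.4081 N (tension)
  F[4-6] = +8.2877 N (tension)
  F[5-6] = -37.4633 N (compression)
  Rx@0 = -4710.4500 N
  Ry@0 = +67.5749 N
  Ry@6 = +36.5351 N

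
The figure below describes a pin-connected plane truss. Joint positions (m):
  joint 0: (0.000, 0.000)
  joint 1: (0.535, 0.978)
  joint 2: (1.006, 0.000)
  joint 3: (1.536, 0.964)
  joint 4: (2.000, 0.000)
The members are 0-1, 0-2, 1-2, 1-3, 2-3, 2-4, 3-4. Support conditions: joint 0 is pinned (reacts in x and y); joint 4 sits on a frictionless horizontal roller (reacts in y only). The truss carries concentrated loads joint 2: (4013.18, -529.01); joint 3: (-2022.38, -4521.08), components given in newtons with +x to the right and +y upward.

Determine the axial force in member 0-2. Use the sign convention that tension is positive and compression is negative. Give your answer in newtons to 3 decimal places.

N=5 nodes, M=7 members, R=3 reactions → 2N=10, M+R=10
member 0 (0-1): L=1.1148, (cx,cy)=(0.4799,0.8773)
member 1 (0-2): L=1.0060, (cx,cy)=(1.0000,0.0000)
member 2 (1-2): L=1.0855, (cx,cy)=(0.4339,-0.9010)
member 3 (1-3): L=1.0011, (cx,cy)=(0.9999,-0.0140)
member 4 (2-3): L=1.1001, (cx,cy)=(0.4818,0.8763)
member 5 (2-4): L=0.9940, (cx,cy)=(1.0000,0.0000)
member 6 (3-4): L=1.0699, (cx,cy)=(0.4337,-0.9011)
solve A·x = −loads:
  F[0-1] = -2606.3651 N (compression)
  F[0-2] = +3241.6473 N (tension)
  F[1-2] = +2574.7097 N (tension)
  F[1-3] = -2368.2421 N (compression)
  F[2-3] = -2043.5007 N (compression)
  F[2-4] = +1330.1466 N (tension)
  F[3-4] = -3066.9514 N (compression)
  Rx@0 = -1990.8000 N
  Ry@0 = +2286.5957 N
  Ry@4 = +2763.4943 N

3241.647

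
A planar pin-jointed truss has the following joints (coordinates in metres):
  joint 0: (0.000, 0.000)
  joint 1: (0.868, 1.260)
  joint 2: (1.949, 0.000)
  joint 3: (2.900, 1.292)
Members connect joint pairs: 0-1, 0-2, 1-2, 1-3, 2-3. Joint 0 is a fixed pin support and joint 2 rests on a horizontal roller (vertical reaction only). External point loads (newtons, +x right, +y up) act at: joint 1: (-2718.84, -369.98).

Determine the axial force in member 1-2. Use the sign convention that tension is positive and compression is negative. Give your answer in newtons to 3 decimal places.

N=4 nodes, M=5 members, R=3 reactions → 2N=8, M+R=8
member 0 (0-1): L=1.5300, (cx,cy)=(0.5673,0.8235)
member 1 (0-2): L=1.9490, (cx,cy)=(1.0000,0.0000)
member 2 (1-2): L=1.6602, (cx,cy)=(0.6511,-0.7590)
member 3 (1-3): L=2.0323, (cx,cy)=(0.9999,0.0157)
member 4 (2-3): L=1.6043, (cx,cy)=(0.5928,0.8054)
solve A·x = −loads:
  F[0-1] = -2383.5812 N (compression)
  F[0-2] = -1366.6219 N (compression)
  F[1-2] = +2098.8189 N (tension)
  F[1-3] = -0.0000 N (compression)
  F[2-3] = -0.0000 N (compression)
  Rx@0 = +2718.8400 N
  Ry@0 = +1962.8973 N
  Ry@2 = -1592.9173 N

2098.819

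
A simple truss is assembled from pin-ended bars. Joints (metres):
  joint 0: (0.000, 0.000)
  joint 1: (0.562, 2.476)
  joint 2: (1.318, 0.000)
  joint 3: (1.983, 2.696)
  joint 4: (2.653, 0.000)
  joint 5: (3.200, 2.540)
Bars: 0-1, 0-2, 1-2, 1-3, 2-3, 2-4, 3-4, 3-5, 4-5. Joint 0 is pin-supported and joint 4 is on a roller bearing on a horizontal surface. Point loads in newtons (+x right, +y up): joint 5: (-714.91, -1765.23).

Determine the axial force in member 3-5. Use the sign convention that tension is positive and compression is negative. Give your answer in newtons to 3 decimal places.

N=6 nodes, M=9 members, R=3 reactions → 2N=12, M+R=12
member 0 (0-1): L=2.5390, (cx,cy)=(0.2213,0.9752)
member 1 (0-2): L=1.3180, (cx,cy)=(1.0000,0.0000)
member 2 (1-2): L=2.5888, (cx,cy)=(0.2920,-0.9564)
member 3 (1-3): L=1.4379, (cx,cy)=(0.9882,0.1530)
member 4 (2-3): L=2.7768, (cx,cy)=(0.2395,0.9709)
member 5 (2-4): L=1.3350, (cx,cy)=(1.0000,0.0000)
member 6 (3-4): L=2.7780, (cx,cy)=(0.2412,-0.9705)
member 7 (3-5): L=1.2270, (cx,cy)=(0.9919,-0.1271)
member 8 (4-5): L=2.5982, (cx,cy)=(0.2105,0.9776)
solve A·x = −loads:
  F[0-1] = -328.6539 N (compression)
  F[0-2] = -642.1629 N (compression)
  F[1-2] = +308.7378 N (tension)
  F[1-3] = -164.8463 N (compression)
  F[2-3] = -304.1305 N (compression)
  F[2-4] = -479.1702 N (compression)
  F[3-4] = +373.2788 N (tension)
  F[3-5] = -328.4327 N (compression)
  F[4-5] = -1848.4151 N (compression)
  Rx@0 = +714.9100 N
  Ry@0 = +320.5015 N
  Ry@4 = +1444.7285 N

-328.433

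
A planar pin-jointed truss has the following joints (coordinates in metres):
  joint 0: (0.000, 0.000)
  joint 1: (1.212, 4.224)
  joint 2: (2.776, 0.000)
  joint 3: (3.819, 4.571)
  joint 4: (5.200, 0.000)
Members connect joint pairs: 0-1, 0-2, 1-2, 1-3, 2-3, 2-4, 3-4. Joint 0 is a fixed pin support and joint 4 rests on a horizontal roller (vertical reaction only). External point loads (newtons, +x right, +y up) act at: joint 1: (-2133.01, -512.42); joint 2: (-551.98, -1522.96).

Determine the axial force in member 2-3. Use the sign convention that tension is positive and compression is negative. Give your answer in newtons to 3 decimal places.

-880.516

N=5 nodes, M=7 members, R=3 reactions → 2N=10, M+R=10
member 0 (0-1): L=4.3944, (cx,cy)=(0.2758,0.9612)
member 1 (0-2): L=2.7760, (cx,cy)=(1.0000,0.0000)
member 2 (1-2): L=4.5043, (cx,cy)=(0.3472,-0.9378)
member 3 (1-3): L=2.6300, (cx,cy)=(0.9913,0.1319)
member 4 (2-3): L=4.6885, (cx,cy)=(0.2225,0.9749)
member 5 (2-4): L=2.4240, (cx,cy)=(1.0000,0.0000)
member 6 (3-4): L=4.7751, (cx,cy)=(0.2892,-0.9573)
solve A·x = −loads:
  F[0-1] = -2949.9989 N (compression)
  F[0-2] = -1871.3716 N (compression)
  F[1-2] = +2539.4117 N (tension)
  F[1-3] = +441.4975 N (tension)
  F[2-3] = -880.5159 N (compression)
  F[2-4] = -241.7583 N (compression)
  F[3-4] = +835.9237 N (tension)
  Rx@0 = +2684.9900 N
  Ry@0 = +2835.5808 N
  Ry@4 = -800.2008 N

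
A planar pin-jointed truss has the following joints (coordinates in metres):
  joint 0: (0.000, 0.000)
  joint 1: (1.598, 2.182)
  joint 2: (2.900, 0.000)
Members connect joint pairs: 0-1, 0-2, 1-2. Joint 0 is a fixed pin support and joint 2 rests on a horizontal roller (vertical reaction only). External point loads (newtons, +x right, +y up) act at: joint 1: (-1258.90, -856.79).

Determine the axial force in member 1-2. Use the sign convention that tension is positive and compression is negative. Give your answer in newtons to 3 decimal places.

N=3 nodes, M=3 members, R=3 reactions → 2N=6, M+R=6
member 0 (0-1): L=2.7046, (cx,cy)=(0.5909,0.8068)
member 1 (0-2): L=2.9000, (cx,cy)=(1.0000,0.0000)
member 2 (1-2): L=2.5409, (cx,cy)=(0.5124,-0.8587)
solve A·x = −loads:
  F[0-1] = -1650.8605 N (compression)
  F[0-2] = -283.4881 N (compression)
  F[1-2] = +553.2438 N (tension)
  Rx@0 = +1258.9000 N
  Ry@0 = +1331.8829 N
  Ry@2 = -475.0929 N

553.244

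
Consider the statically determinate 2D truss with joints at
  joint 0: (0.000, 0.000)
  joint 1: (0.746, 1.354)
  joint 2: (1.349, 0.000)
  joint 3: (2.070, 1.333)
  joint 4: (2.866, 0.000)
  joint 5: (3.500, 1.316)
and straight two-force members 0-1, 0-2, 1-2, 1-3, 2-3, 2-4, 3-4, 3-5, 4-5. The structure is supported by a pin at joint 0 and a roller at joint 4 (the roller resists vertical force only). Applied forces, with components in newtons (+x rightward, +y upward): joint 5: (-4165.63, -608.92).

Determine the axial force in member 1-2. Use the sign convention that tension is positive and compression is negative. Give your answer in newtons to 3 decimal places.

1977.389

N=6 nodes, M=9 members, R=3 reactions → 2N=12, M+R=12
member 0 (0-1): L=1.5459, (cx,cy)=(0.4826,0.8759)
member 1 (0-2): L=1.3490, (cx,cy)=(1.0000,0.0000)
member 2 (1-2): L=1.4822, (cx,cy)=(0.4068,-0.9135)
member 3 (1-3): L=1.3242, (cx,cy)=(0.9999,-0.0159)
member 4 (2-3): L=1.5155, (cx,cy)=(0.4758,0.8796)
member 5 (2-4): L=1.5170, (cx,cy)=(1.0000,0.0000)
member 6 (3-4): L=1.5526, (cx,cy)=(0.5127,-0.8586)
member 7 (3-5): L=1.4301, (cx,cy)=(0.9999,-0.0119)
member 8 (4-5): L=1.4608, (cx,cy)=(0.4340,0.9009)
solve A·x = −loads:
  F[0-1] = -2030.0695 N (compression)
  F[0-2] = -3185.9910 N (compression)
  F[1-2] = +1977.3892 N (tension)
  F[1-3] = -1784.3185 N (compression)
  F[2-3] = -2053.6576 N (compression)
  F[2-4] = -1404.5049 N (compression)
  F[3-4] = +2124.2624 N (tension)
  F[3-5] = -3850.4958 N (compression)
  F[4-5] = -726.7067 N (compression)
  Rx@0 = +4165.6300 N
  Ry@0 = +1778.0579 N
  Ry@4 = -1169.1379 N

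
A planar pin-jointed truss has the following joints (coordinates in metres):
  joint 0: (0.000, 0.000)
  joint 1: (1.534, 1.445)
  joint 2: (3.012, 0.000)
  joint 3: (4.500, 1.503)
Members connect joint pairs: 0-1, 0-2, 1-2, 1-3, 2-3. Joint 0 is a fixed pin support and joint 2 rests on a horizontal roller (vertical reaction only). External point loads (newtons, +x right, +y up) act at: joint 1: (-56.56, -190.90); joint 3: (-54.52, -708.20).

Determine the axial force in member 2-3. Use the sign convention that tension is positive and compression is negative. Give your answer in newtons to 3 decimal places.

N=4 nodes, M=5 members, R=3 reactions → 2N=8, M+R=8
member 0 (0-1): L=2.1074, (cx,cy)=(0.7279,0.6857)
member 1 (0-2): L=3.0120, (cx,cy)=(1.0000,0.0000)
member 2 (1-2): L=2.0670, (cx,cy)=(0.7150,-0.6991)
member 3 (1-3): L=2.9666, (cx,cy)=(0.9998,0.0196)
member 4 (2-3): L=2.1150, (cx,cy)=(0.7036,0.7106)
solve A·x = −loads:
  F[0-1] = +294.3844 N (tension)
  F[0-2] = -325.3646 N (compression)
  F[1-2] = -543.3691 N (compression)
  F[1-3] = +659.5036 N (tension)
  F[2-3] = -1014.7051 N (compression)
  Rx@0 = +111.0800 N
  Ry@0 = -201.8521 N
  Ry@2 = +1100.9521 N

-1014.705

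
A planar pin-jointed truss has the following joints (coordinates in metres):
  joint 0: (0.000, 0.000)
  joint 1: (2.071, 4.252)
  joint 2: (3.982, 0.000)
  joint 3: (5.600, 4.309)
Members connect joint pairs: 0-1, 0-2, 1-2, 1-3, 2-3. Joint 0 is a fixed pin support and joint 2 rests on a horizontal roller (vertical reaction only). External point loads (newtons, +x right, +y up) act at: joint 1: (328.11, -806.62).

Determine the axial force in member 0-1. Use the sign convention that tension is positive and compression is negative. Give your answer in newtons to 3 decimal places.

-40.874

N=4 nodes, M=5 members, R=3 reactions → 2N=8, M+R=8
member 0 (0-1): L=4.7295, (cx,cy)=(0.4379,0.8990)
member 1 (0-2): L=3.9820, (cx,cy)=(1.0000,0.0000)
member 2 (1-2): L=4.6617, (cx,cy)=(0.4099,-0.9121)
member 3 (1-3): L=3.5295, (cx,cy)=(0.9999,0.0161)
member 4 (2-3): L=4.6028, (cx,cy)=(0.3515,0.9362)
solve A·x = −loads:
  F[0-1] = -40.8742 N (compression)
  F[0-2] = +346.0082 N (tension)
  F[1-2] = -844.0533 N (compression)
  F[1-3] = +0.0000 N (tension)
  F[2-3] = -0.0000 N (compression)
  Rx@0 = -328.1100 N
  Ry@0 = +36.7471 N
  Ry@2 = +769.8729 N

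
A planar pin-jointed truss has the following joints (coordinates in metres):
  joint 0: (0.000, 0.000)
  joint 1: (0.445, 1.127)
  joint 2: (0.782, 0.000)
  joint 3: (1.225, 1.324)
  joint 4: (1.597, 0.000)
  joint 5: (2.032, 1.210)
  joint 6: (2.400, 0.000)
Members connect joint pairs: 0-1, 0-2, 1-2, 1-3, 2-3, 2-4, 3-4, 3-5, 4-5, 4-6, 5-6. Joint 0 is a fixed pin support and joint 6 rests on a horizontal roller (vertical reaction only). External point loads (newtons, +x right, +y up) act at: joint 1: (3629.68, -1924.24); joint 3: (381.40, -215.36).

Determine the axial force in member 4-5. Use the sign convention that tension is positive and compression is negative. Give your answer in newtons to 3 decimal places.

N=7 nodes, M=11 members, R=3 reactions → 2N=14, M+R=14
member 0 (0-1): L=1.2117, (cx,cy)=(0.3673,0.9301)
member 1 (0-2): L=0.7820, (cx,cy)=(1.0000,0.0000)
member 2 (1-2): L=1.1763, (cx,cy)=(0.2865,-0.9581)
member 3 (1-3): L=0.8045, (cx,cy)=(0.9696,0.2449)
member 4 (2-3): L=1.3961, (cx,cy)=(0.3173,0.9483)
member 5 (2-4): L=0.8150, (cx,cy)=(1.0000,0.0000)
member 6 (3-4): L=1.3753, (cx,cy)=(0.2705,-0.9627)
member 7 (3-5): L=0.8150, (cx,cy)=(0.9902,-0.1399)
member 8 (4-5): L=1.2858, (cx,cy)=(0.3383,0.9410)
member 9 (4-6): L=0.8030, (cx,cy)=(1.0000,0.0000)
member 10 (5-6): L=1.2647, (cx,cy)=(0.2910,-0.9567)
solve A·x = −loads:
  F[0-1] = +260.1308 N (tension)
  F[0-2] = +3915.5442 N (tension)
  F[1-2] = -2968.4304 N (compression)
  F[1-3] = -2767.9913 N (compression)
  F[2-3] = +2998.9769 N (tension)
  F[2-4] = +2113.5378 N (tension)
  F[3-4] = -2253.0673 N (compression)
  F[3-5] = -1519.0325 N (compression)
  F[4-5] = +2304.9887 N (tension)
  F[4-6] = +724.3068 N (tension)
  F[5-6] = -2489.2594 N (compression)
  Rx@0 = -4011.0800 N
  Ry@0 = -241.9524 N
  Ry@6 = +2381.5524 N

2304.989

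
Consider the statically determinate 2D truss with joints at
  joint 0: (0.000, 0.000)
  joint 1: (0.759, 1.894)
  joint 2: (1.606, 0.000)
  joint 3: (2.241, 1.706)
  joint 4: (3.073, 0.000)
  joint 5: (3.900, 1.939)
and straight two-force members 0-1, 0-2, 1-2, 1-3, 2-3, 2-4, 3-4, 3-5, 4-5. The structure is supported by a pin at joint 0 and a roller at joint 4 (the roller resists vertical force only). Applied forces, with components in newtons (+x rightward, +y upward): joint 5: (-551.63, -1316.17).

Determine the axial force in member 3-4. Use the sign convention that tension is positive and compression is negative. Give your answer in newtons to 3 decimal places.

N=6 nodes, M=9 members, R=3 reactions → 2N=12, M+R=12
member 0 (0-1): L=2.0404, (cx,cy)=(0.3720,0.9282)
member 1 (0-2): L=1.6060, (cx,cy)=(1.0000,0.0000)
member 2 (1-2): L=2.0748, (cx,cy)=(0.4082,-0.9129)
member 3 (1-3): L=1.4939, (cx,cy)=(0.9920,-0.1258)
member 4 (2-3): L=1.8203, (cx,cy)=(0.3488,0.9372)
member 5 (2-4): L=1.4670, (cx,cy)=(1.0000,0.0000)
member 6 (3-4): L=1.8981, (cx,cy)=(0.4383,-0.8988)
member 7 (3-5): L=1.6753, (cx,cy)=(0.9903,0.1391)
member 8 (4-5): L=2.1080, (cx,cy)=(0.3923,0.9198)
solve A·x = −loads:
  F[0-1] = +6.6125 N (tension)
  F[0-2] = -554.0897 N (compression)
  F[1-2] = -7.4905 N (compression)
  F[1-3] = +5.5619 N (tension)
  F[2-3] = +7.2962 N (tension)
  F[2-4] = -559.6928 N (compression)
  F[3-4] = -5.2121 N (compression)
  F[3-5] = +10.4491 N (tension)
  F[4-5] = -1432.4629 N (compression)
  Rx@0 = +551.6300 N
  Ry@0 = -6.1380 N
  Ry@4 = +1322.3080 N

-5.212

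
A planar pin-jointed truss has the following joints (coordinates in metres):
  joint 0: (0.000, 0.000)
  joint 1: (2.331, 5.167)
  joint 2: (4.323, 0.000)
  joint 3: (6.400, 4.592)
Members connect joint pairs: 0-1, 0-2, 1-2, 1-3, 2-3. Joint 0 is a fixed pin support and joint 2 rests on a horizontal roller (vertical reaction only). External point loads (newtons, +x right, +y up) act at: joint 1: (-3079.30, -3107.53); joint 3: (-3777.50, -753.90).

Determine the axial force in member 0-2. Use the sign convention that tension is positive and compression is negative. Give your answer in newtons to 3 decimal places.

N=4 nodes, M=5 members, R=3 reactions → 2N=8, M+R=8
member 0 (0-1): L=5.6685, (cx,cy)=(0.4112,0.9115)
member 1 (0-2): L=4.3230, (cx,cy)=(1.0000,0.0000)
member 2 (1-2): L=5.5377, (cx,cy)=(0.3597,-0.9331)
member 3 (1-3): L=4.1094, (cx,cy)=(0.9902,-0.1399)
member 4 (2-3): L=5.0399, (cx,cy)=(0.4121,0.9111)
solve A·x = −loads:
  F[0-1] = -9613.1822 N (compression)
  F[0-2] = -2903.6410 N (compression)
  F[1-2] = +6550.1230 N (tension)
  F[1-3] = -3262.1417 N (compression)
  F[2-3] = -1328.3970 N (compression)
  Rx@0 = +6856.8000 N
  Ry@0 = +8762.7510 N
  Ry@2 = -4901.3210 N

-2903.641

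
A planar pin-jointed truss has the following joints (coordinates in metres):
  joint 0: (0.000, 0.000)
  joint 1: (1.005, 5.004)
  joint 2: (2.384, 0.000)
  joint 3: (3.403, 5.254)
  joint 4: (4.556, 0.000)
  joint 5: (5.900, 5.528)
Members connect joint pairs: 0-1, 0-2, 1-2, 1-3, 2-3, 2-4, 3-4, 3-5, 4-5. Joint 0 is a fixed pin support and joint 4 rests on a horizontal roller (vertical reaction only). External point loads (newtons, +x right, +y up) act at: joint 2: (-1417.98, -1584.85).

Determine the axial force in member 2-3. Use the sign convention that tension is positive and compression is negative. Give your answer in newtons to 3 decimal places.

N=6 nodes, M=9 members, R=3 reactions → 2N=12, M+R=12
member 0 (0-1): L=5.1039, (cx,cy)=(0.1969,0.9804)
member 1 (0-2): L=2.3840, (cx,cy)=(1.0000,0.0000)
member 2 (1-2): L=5.1905, (cx,cy)=(0.2657,-0.9641)
member 3 (1-3): L=2.4110, (cx,cy)=(0.9946,0.1037)
member 4 (2-3): L=5.3519, (cx,cy)=(0.1904,0.9817)
member 5 (2-4): L=2.1720, (cx,cy)=(1.0000,0.0000)
member 6 (3-4): L=5.3790, (cx,cy)=(0.2144,-0.9768)
member 7 (3-5): L=2.5120, (cx,cy)=(0.9940,0.1091)
member 8 (4-5): L=5.6890, (cx,cy)=(0.2362,0.9717)
solve A·x = −loads:
  F[0-1] = -770.6393 N (compression)
  F[0-2] = -1266.2355 N (compression)
  F[1-2] = +745.8779 N (tension)
  F[1-3] = -351.8027 N (compression)
  F[2-3] = +881.9102 N (tension)
  F[2-4] = +181.9910 N (tension)
  F[3-4] = -849.0325 N (compression)
  F[3-5] = -0.0000 N (compression)
  F[4-5] = -0.0000 N (compression)
  Rx@0 = +1417.9800 N
  Ry@0 = +755.5518 N
  Ry@4 = +829.2982 N

881.910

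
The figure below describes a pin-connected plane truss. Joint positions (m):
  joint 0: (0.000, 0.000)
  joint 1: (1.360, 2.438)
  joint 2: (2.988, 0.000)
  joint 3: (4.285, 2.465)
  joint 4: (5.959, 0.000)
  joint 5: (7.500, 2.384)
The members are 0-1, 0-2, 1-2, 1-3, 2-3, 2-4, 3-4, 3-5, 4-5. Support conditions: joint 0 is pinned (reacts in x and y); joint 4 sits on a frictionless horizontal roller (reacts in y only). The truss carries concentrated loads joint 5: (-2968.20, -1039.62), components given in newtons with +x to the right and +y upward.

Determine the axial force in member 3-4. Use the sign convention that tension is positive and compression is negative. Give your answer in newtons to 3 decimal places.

1179.249

N=6 nodes, M=9 members, R=3 reactions → 2N=12, M+R=12
member 0 (0-1): L=2.7917, (cx,cy)=(0.4872,0.8733)
member 1 (0-2): L=2.9880, (cx,cy)=(1.0000,0.0000)
member 2 (1-2): L=2.9316, (cx,cy)=(0.5553,-0.8316)
member 3 (1-3): L=2.9251, (cx,cy)=(1.0000,0.0092)
member 4 (2-3): L=2.7854, (cx,cy)=(0.4656,0.8850)
member 5 (2-4): L=2.9710, (cx,cy)=(1.0000,0.0000)
member 6 (3-4): L=2.9797, (cx,cy)=(0.5618,-0.8273)
member 7 (3-5): L=3.2160, (cx,cy)=(0.9997,-0.0252)
member 8 (4-5): L=2.8387, (cx,cy)=(0.5429,0.8398)
solve A·x = −loads:
  F[0-1] = -1051.8967 N (compression)
  F[0-2] = -2455.7550 N (compression)
  F[1-2] = +1092.1970 N (tension)
  F[1-3] = -1119.0222 N (compression)
  F[2-3] = -1026.3639 N (compression)
  F[2-4] = -1371.3064 N (compression)
  F[3-4] = +1179.2495 N (tension)
  F[3-5] = -2260.1188 N (compression)
  F[4-5] = -1305.6815 N (compression)
  Rx@0 = +2968.2000 N
  Ry@0 = +918.6331 N
  Ry@4 = +120.9869 N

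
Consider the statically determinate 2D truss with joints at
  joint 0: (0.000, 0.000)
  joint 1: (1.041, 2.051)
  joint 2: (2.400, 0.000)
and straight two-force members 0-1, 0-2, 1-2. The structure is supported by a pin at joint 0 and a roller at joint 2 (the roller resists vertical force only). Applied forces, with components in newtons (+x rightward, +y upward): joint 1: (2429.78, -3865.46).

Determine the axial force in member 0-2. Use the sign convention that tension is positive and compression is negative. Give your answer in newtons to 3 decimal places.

N=3 nodes, M=3 members, R=3 reactions → 2N=6, M+R=6
member 0 (0-1): L=2.3001, (cx,cy)=(0.4526,0.8917)
member 1 (0-2): L=2.4000, (cx,cy)=(1.0000,0.0000)
member 2 (1-2): L=2.4604, (cx,cy)=(0.5524,-0.8336)
solve A·x = −loads:
  F[0-1] = -126.0124 N (compression)
  F[0-2] = +2486.8128 N (tension)
  F[1-2] = -4502.2154 N (compression)
  Rx@0 = -2429.7800 N
  Ry@0 = +112.3672 N
  Ry@2 = +3753.0928 N

2486.813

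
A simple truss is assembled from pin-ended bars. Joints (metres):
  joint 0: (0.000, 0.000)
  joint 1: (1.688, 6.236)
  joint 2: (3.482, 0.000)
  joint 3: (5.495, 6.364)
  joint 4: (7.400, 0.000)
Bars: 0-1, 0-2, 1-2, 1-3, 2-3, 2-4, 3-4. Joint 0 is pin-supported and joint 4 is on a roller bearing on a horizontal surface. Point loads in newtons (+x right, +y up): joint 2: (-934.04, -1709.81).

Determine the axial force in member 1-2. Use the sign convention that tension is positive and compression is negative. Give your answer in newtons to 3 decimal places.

N=5 nodes, M=7 members, R=3 reactions → 2N=10, M+R=10
member 0 (0-1): L=6.4604, (cx,cy)=(0.2613,0.9653)
member 1 (0-2): L=3.4820, (cx,cy)=(1.0000,0.0000)
member 2 (1-2): L=6.4889, (cx,cy)=(0.2765,-0.9610)
member 3 (1-3): L=3.8092, (cx,cy)=(0.9994,0.0336)
member 4 (2-3): L=6.6748, (cx,cy)=(0.3016,0.9534)
member 5 (2-4): L=3.9180, (cx,cy)=(1.0000,0.0000)
member 6 (3-4): L=6.6430, (cx,cy)=(0.2868,-0.9580)
solve A·x = −loads:
  F[0-1] = -937.8541 N (compression)
  F[0-2] = -688.9944 N (compression)
  F[1-2] = +924.4766 N (tension)
  F[1-3] = -500.9196 N (compression)
  F[2-3] = +861.4780 N (tension)
  F[2-4] = +240.8295 N (tension)
  F[3-4] = -839.8067 N (compression)
  Rx@0 = +934.0400 N
  Ry@0 = +905.2751 N
  Ry@4 = +804.5349 N

924.477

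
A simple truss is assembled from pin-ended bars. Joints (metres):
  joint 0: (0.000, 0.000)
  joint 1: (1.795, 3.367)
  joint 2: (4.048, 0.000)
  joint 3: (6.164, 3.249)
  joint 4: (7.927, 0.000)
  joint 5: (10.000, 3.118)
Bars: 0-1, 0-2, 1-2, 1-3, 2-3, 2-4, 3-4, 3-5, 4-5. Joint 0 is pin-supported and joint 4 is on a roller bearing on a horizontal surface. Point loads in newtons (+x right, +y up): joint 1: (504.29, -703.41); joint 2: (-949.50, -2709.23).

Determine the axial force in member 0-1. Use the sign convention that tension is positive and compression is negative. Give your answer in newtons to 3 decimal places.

-1876.252

N=6 nodes, M=9 members, R=3 reactions → 2N=12, M+R=12
member 0 (0-1): L=3.8156, (cx,cy)=(0.4704,0.8824)
member 1 (0-2): L=4.0480, (cx,cy)=(1.0000,0.0000)
member 2 (1-2): L=4.0513, (cx,cy)=(0.5561,-0.8311)
member 3 (1-3): L=4.3706, (cx,cy)=(0.9996,-0.0270)
member 4 (2-3): L=3.8773, (cx,cy)=(0.5457,0.8380)
member 5 (2-4): L=3.8790, (cx,cy)=(1.0000,0.0000)
member 6 (3-4): L=3.6965, (cx,cy)=(0.4769,-0.8789)
member 7 (3-5): L=3.8382, (cx,cy)=(0.9994,-0.0341)
member 8 (4-5): L=3.7442, (cx,cy)=(0.5537,0.8327)
solve A·x = −loads:
  F[0-1] = -1876.2524 N (compression)
  F[0-2] = +437.4516 N (tension)
  F[1-2] = +1212.7689 N (tension)
  F[1-3] = -2062.1525 N (compression)
  F[2-3] = +2030.2997 N (tension)
  F[2-4] = +953.3839 N (tension)
  F[3-4] = -1998.9738 N (compression)
  F[3-5] = -0.0000 N (tension)
  F[4-5] = +0.0000 N (tension)
  Rx@0 = +445.2100 N
  Ry@0 = +1655.6666 N
  Ry@4 = +1756.9734 N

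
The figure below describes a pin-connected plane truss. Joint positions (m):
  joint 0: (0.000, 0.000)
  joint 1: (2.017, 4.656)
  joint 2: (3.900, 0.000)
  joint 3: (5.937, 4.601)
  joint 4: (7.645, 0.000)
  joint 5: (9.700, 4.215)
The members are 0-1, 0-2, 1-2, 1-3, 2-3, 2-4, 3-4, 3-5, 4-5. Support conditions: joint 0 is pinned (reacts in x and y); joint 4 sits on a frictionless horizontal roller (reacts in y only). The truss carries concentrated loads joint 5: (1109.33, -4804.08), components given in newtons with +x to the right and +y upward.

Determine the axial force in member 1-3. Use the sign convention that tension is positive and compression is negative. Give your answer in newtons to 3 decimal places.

N=6 nodes, M=9 members, R=3 reactions → 2N=12, M+R=12
member 0 (0-1): L=5.0741, (cx,cy)=(0.3975,0.9176)
member 1 (0-2): L=3.9000, (cx,cy)=(1.0000,0.0000)
member 2 (1-2): L=5.0224, (cx,cy)=(0.3749,-0.9271)
member 3 (1-3): L=3.9204, (cx,cy)=(0.9999,-0.0140)
member 4 (2-3): L=5.0318, (cx,cy)=(0.4048,0.9144)
member 5 (2-4): L=3.7450, (cx,cy)=(1.0000,0.0000)
member 6 (3-4): L=4.9078, (cx,cy)=(0.3480,-0.9375)
member 7 (3-5): L=3.7827, (cx,cy)=(0.9948,-0.1020)
member 8 (4-5): L=4.6893, (cx,cy)=(0.4382,0.8989)
solve A·x = −loads:
  F[0-1] = +2073.8592 N (tension)
  F[0-2] = +284.9546 N (tension)
  F[1-2] = -2076.9658 N (compression)
  F[1-3] = +1603.2373 N (tension)
  F[2-3] = +2105.7290 N (tension)
  F[2-4] = -1346.2093 N (compression)
  F[3-4] = -2389.5324 N (compression)
  F[3-5] = +3304.3876 N (tension)
  F[4-5] = -4969.5053 N (compression)
  Rx@0 = -1109.3300 N
  Ry@0 = -1902.9706 N
  Ry@4 = +6707.0506 N

1603.237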